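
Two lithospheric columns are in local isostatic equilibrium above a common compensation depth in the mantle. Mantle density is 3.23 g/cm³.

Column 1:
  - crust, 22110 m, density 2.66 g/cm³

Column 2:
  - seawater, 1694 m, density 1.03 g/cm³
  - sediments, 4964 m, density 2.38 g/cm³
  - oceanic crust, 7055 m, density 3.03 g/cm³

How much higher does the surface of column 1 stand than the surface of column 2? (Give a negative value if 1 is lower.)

For any compensation level in the mantle, the mantle terms cancel and isostasy reduces to e = (Σt_1 − Σt_2) − (Σ(ρt)_1 − Σ(ρt)_2) / ρ_m.
Σt_1 = 22110 m; Σt_2 = 13713 m; Σ(ρt)_1 = 58812.6; Σ(ρt)_2 = 34935.79 (in m·g/cm³).
e = (22110 − 13713) − (58812.6 − 34935.79) / 3.23 = 1000 m.

1000 m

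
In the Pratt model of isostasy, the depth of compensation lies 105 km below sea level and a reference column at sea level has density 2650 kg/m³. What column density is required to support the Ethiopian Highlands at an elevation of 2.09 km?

Pratt balance: ρ_ref D = ρ (D + h).
ρ = ρ_ref D/(D + h) = 2650 × 105 km/(105 km + 2.09 km) = 2600 kg/m³.

2600 kg/m³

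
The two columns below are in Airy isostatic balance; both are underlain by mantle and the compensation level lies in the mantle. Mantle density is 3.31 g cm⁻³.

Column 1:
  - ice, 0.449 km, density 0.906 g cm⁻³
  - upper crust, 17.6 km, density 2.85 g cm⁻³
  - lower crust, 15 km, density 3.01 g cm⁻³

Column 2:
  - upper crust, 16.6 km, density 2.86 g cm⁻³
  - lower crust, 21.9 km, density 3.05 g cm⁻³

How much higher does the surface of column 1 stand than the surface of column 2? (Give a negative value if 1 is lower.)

For any compensation level in the mantle, the mantle terms cancel and isostasy reduces to e = (Σt_1 − Σt_2) − (Σ(ρt)_1 − Σ(ρt)_2) / ρ_m.
Σt_1 = 33.049 km; Σt_2 = 38.5 km; Σ(ρt)_1 = 95.716794; Σ(ρt)_2 = 114.271 (in km·g cm⁻³).
e = (33.049 − 38.5) − (95.716794 − 114.271) / 3.31 = 0.155 km.

0.155 km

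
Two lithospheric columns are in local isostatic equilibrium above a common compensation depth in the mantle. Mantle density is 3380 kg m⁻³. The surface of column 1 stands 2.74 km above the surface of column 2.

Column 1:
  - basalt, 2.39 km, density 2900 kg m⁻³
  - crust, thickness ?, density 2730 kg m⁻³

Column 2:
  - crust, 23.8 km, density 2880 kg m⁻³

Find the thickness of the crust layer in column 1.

Take the compensation level at the base of the deeper column (depth z_c below the surface of column 1) and equate Σ ρ_i t_i down to z_c; mantle fills any gap and the z_c terms cancel.
Column 1: 2.39×2900 + x×2730 + (z_c − 2.39 − x)×3380
Column 2: 2.74×0 + 23.8×2880 + (z_c − 2.74 − 23.8)×3380
The z_c×3380 term appears on both sides and cancels. Collect the known terms of each column as K = Σ(ρt)_known − 3380 × (depth of known layers): K_1 = 6931 − 3380×2.39 = −1147.2; K_2 = 68544 − 3380×(2.74 + 23.8) = −21161.2.
Balance: K_1 − x×(3380 − 2730) = K_2, so x = (K_1 − K_2)/(3380 − 2730) = 20014/650 = 30.8 km.

30.8 km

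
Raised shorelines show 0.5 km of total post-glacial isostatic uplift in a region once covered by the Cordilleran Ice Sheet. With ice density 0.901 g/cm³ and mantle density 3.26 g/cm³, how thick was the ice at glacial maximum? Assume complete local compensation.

u = t ρ_ice/ρ_m → t = u ρ_m/ρ_ice = 0.5 km × 3.26/0.901 = 1.81 km.

1.81 km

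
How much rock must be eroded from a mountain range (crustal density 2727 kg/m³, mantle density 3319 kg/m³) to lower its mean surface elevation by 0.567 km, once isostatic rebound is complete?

Net drop Δ = e − u = e − e ρ_c/ρ_m = e (ρ_m − ρ_c)/ρ_m.
e = Δ ρ_m/(ρ_m − ρ_c) = 0.567 km × 3319/592 = 3.18 km.

3.18 km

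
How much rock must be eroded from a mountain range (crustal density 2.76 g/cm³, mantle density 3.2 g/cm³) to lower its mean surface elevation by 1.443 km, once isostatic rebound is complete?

10.5 km

Net drop Δ = e − u = e − e ρ_c/ρ_m = e (ρ_m − ρ_c)/ρ_m.
e = Δ ρ_m/(ρ_m − ρ_c) = 1.443 km × 3.2/0.44 = 10.5 km.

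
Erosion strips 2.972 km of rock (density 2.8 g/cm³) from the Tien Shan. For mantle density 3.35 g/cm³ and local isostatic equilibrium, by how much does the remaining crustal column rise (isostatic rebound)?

2.48 km

Unloading: uplift u = e ρ_c/ρ_m = 2.972 km × 2.8/3.35 = 2.48 km.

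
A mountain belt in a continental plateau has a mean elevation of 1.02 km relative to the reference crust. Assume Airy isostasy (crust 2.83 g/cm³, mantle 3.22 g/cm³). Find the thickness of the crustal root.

7.4 km

Equating mass per unit area of the two columns: the weight of the topography is balanced by the buoyancy of the root, ρ_c h = (ρ_m − ρ_c) r.
r = h · ρ_c / (ρ_m − ρ_c) = 1.02 km × 2.83 / (3.22 − 2.83) = 7.4 km.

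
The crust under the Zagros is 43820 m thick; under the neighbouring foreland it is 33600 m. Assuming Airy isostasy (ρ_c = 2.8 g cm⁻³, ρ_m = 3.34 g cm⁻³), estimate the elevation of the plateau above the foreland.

1650 m

Excess crust Δ = 43820 m − 33600 m = 10220 m, split between elevation h and root r with h + r = Δ.
Airy balance ρ_c h = (ρ_m − ρ_c) r gives r = h ρ_c/(ρ_m − ρ_c), so h (1 + ρ_c/(ρ_m − ρ_c)) = Δ, i.e. h = Δ (ρ_m − ρ_c)/ρ_m.
h = 10220 m × 0.54/3.34 = 1650 m.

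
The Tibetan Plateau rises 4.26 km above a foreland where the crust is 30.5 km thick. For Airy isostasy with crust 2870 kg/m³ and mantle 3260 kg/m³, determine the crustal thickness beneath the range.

66.1 km

Root depth r = h ρ_c / (ρ_m − ρ_c) = 4.26 km × 2870 / 390 = 31.35 km.
Total thickness = T + h + r = 30.5 km + 4.26 km + 31.35 km = 66.1 km.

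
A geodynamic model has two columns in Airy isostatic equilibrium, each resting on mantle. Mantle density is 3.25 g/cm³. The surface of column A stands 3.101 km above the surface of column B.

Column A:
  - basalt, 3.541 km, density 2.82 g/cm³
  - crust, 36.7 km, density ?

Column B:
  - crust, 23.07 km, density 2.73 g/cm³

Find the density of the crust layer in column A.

Take the compensation level at the base of the deeper column (depth z_c below the surface of column A) and equate Σ ρ_i t_i down to z_c; mantle fills any gap and the z_c terms cancel.
Column A: 3.541×2.82 + 36.7×ρ + (z_c − 40.241)×3.25
Column B: 3.101×0 + 23.07×2.73 + (z_c − 3.101 − 23.07)×3.25
The z_c×3.25 term appears on both sides and cancels. Collect the known terms of each column as K = Σ(ρt)_known − 3.25 × (depth of known layers): K_A = 9.98562 − 3.25×40.241 = −120.79763; K_B = 62.9811 − 3.25×(3.101 + 23.07) = −22.07465.
Balance: K_A + 36.7×ρ = K_B, so ρ = (K_B − K_A)/36.7 = 98.723/36.7 = 2.69 g/cm³.

2.69 g/cm³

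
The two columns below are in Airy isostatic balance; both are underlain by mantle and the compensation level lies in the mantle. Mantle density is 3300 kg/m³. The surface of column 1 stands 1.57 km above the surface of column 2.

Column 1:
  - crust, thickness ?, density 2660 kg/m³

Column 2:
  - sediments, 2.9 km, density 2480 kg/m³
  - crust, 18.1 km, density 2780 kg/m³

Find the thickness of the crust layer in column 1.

26.5 km

Take the compensation level at the base of the deeper column (depth z_c below the surface of column 1) and equate Σ ρ_i t_i down to z_c; mantle fills any gap and the z_c terms cancel.
Column 1: x×2660 + (z_c − 0 − x)×3300
Column 2: 1.57×0 + 2.9×2480 + 18.1×2780 + (z_c − 1.57 − 21)×3300
The z_c×3300 term appears on both sides and cancels. Collect the known terms of each column as K = Σ(ρt)_known − 3300 × (depth of known layers): K_1 = 0 − 3300×0 = 0; K_2 = 57510 − 3300×(1.57 + 21) = −16971.
Balance: K_1 − x×(3300 − 2660) = K_2, so x = (K_1 − K_2)/(3300 − 2660) = 16971/640 = 26.5 km.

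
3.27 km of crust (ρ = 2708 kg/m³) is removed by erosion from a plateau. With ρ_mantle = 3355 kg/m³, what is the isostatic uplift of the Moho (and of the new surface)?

2.64 km

Unloading: uplift u = e ρ_c/ρ_m = 3.27 km × 2708/3355 = 2.64 km.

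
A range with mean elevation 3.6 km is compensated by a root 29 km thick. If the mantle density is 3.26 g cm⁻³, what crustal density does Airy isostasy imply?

ρ_c h = (ρ_m − ρ_c) r → ρ_c (h + r) = ρ_m r → ρ_c = ρ_m r / (h + r).
ρ_c = 3.26 × 29 km / (3.6 km + 29 km) = 2.9 g cm⁻³.

2.9 g cm⁻³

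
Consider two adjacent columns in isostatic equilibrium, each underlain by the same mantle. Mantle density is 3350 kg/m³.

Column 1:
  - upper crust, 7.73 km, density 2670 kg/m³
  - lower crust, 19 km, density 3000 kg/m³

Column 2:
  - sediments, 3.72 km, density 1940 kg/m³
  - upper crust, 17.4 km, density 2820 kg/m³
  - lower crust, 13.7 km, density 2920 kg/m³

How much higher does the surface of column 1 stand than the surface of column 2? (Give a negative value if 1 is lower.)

−2.52 km

For any compensation level in the mantle, the mantle terms cancel and isostasy reduces to e = (Σt_1 − Σt_2) − (Σ(ρt)_1 − Σ(ρt)_2) / ρ_m.
Σt_1 = 26.73 km; Σt_2 = 34.82 km; Σ(ρt)_1 = 77639.1; Σ(ρt)_2 = 96288.8 (in km·kg/m³).
e = (26.73 − 34.82) − (77639.1 − 96288.8) / 3350 = −2.52 km.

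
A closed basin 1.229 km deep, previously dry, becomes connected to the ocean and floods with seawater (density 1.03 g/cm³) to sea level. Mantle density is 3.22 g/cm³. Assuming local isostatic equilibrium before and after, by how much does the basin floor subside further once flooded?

After flooding the water column is d + s deep. Its weight must equal the weight of mantle displaced by the extra subsidence s: (d + s) ρ_w = s ρ_m.
s = d ρ_w / (ρ_m − ρ_w) = 1.229 km × 1.03/(3.22 − 1.03) = 0.578 km.

0.578 km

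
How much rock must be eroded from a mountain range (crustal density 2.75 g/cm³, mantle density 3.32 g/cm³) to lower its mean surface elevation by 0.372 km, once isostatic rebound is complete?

2.17 km

Net drop Δ = e − u = e − e ρ_c/ρ_m = e (ρ_m − ρ_c)/ρ_m.
e = Δ ρ_m/(ρ_m − ρ_c) = 0.372 km × 3.32/0.57 = 2.17 km.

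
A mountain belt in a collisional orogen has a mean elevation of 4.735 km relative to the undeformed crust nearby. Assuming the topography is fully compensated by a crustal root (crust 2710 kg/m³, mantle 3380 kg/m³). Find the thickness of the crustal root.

19.2 km

For local isostatic compensation: the weight of the topography is balanced by the buoyancy of the root, ρ_c h = (ρ_m − ρ_c) r.
r = h · ρ_c / (ρ_m − ρ_c) = 4.735 km × 2710 / (3380 − 2710) = 19.2 km.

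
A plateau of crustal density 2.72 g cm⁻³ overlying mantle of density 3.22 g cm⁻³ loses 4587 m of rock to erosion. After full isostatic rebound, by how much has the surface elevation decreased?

712 m

Rebound u = e ρ_c/ρ_m = 4587 m × 2.72/3.22 = 3875 m.
Net surface drop = e − u = 4587 m − 3875 m = e (ρ_m − ρ_c)/ρ_m = 712 m.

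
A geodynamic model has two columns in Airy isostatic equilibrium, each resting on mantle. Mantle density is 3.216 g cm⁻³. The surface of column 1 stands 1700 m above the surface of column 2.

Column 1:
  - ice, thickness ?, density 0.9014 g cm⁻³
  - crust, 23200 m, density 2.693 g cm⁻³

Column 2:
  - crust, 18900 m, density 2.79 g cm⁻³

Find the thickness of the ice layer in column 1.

598 m

Take the compensation level at the base of the deeper column (depth z_c below the surface of column 1) and equate Σ ρ_i t_i down to z_c; mantle fills any gap and the z_c terms cancel.
Column 1: x×0.9014 + 23200×2.693 + (z_c − 23200 − x)×3.216
Column 2: 1700×0 + 18900×2.79 + (z_c − 1700 − 18900)×3.216
The z_c×3.216 term appears on both sides and cancels. Collect the known terms of each column as K = Σ(ρt)_known − 3.216 × (depth of known layers): K_1 = 62477.6 − 3.216×23200 = −12133.6; K_2 = 52731 − 3.216×(1700 + 18900) = −13518.6.
Balance: K_1 − x×(3.216 − 0.9014) = K_2, so x = (K_1 − K_2)/(3.216 − 0.9014) = 1385/2.3146 = 598 m.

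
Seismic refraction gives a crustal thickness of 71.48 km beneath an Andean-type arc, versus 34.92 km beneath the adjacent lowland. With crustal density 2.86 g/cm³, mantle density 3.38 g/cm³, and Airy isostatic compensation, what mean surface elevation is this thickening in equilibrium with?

Excess crust Δ = 71.48 km − 34.92 km = 36.56 km, split between elevation h and root r with h + r = Δ.
Airy balance ρ_c h = (ρ_m − ρ_c) r gives r = h ρ_c/(ρ_m − ρ_c), so h (1 + ρ_c/(ρ_m − ρ_c)) = Δ, i.e. h = Δ (ρ_m − ρ_c)/ρ_m.
h = 36.56 km × 0.52/3.38 = 5.62 km.

5.62 km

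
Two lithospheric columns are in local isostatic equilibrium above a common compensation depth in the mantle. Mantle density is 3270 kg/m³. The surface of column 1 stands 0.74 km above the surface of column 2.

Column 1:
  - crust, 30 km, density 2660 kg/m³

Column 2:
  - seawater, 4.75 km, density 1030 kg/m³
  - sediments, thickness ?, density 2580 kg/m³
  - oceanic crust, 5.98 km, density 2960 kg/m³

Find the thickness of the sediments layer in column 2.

4.91 km

Take the compensation level at the base of the deeper column (depth z_c below the surface of column 1) and equate Σ ρ_i t_i down to z_c; mantle fills any gap and the z_c terms cancel.
Column 1: 30×2660 + (z_c − 30)×3270
Column 2: 0.74×0 + 4.75×1030 + x×2580 + 5.98×2960 + (z_c − 0.74 − 10.73 − x)×3270
The z_c×3270 term appears on both sides and cancels. Collect the known terms of each column as K = Σ(ρt)_known − 3270 × (depth of known layers): K_1 = 79800 − 3270×30 = −18300; K_2 = 22593.3 − 3270×(0.74 + 10.73) = −14913.6.
Balance: K_1 = K_2 − x×(3270 − 2580), so x = (K_2 − K_1)/(3270 − 2580) = 3386.4/690 = 4.91 km.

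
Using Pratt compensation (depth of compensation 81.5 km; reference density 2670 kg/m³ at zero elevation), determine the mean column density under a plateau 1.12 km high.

Pratt balance: ρ_ref D = ρ (D + h).
ρ = ρ_ref D/(D + h) = 2670 × 81.5 km/(81.5 km + 1.12 km) = 2630 kg/m³.

2630 kg/m³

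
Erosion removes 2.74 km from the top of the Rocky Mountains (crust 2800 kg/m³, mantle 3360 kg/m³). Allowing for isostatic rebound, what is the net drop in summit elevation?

0.457 km

Rebound u = e ρ_c/ρ_m = 2.74 km × 2800/3360 = 2.283 km.
Net surface drop = e − u = 2.74 km − 2.283 km = e (ρ_m − ρ_c)/ρ_m = 0.457 km.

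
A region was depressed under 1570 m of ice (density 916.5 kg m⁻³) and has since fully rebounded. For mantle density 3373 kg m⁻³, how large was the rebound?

Removing the load lets mantle flow back in; uplift u satisfies ρ_ice t = ρ_m u.
u = t ρ_ice/ρ_m = 1570 m × 916.5/3373 = 427 m.

427 m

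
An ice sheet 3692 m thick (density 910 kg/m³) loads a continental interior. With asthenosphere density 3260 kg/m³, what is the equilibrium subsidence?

For local isostatic compensation: the ice load ρ_ice t is balanced by mantle displaced below, ρ_m s.
s = t ρ_ice / ρ_m = 3692 m × 910/3260 = 1030 m.

1030 m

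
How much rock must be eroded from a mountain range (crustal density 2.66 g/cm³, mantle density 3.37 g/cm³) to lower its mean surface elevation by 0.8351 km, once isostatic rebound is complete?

3.96 km

Net drop Δ = e − u = e − e ρ_c/ρ_m = e (ρ_m − ρ_c)/ρ_m.
e = Δ ρ_m/(ρ_m − ρ_c) = 0.8351 km × 3.37/0.71 = 3.96 km.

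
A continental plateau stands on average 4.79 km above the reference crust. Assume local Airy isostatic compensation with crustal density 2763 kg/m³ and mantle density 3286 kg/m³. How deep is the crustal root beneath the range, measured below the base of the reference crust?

Balancing pressure at the compensation depth: the weight of the topography is balanced by the buoyancy of the root, ρ_c h = (ρ_m − ρ_c) r.
r = h · ρ_c / (ρ_m − ρ_c) = 4.79 km × 2763 / (3286 − 2763) = 25.3 km.

25.3 km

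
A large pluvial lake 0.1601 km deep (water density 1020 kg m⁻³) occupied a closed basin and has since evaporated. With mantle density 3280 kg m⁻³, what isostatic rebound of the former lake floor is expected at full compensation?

u = d ρ_w/ρ_m = 0.1601 km × 1020/3280 = 0.0498 km.

0.0498 km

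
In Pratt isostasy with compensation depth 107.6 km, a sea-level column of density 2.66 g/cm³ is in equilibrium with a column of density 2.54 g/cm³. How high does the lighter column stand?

ρ_ref D = ρ (D + h) → h = D (ρ_ref − ρ)/ρ.
h = 107.6 km × (2.66 − 2.54)/2.54 = 5.08 km.

5.08 km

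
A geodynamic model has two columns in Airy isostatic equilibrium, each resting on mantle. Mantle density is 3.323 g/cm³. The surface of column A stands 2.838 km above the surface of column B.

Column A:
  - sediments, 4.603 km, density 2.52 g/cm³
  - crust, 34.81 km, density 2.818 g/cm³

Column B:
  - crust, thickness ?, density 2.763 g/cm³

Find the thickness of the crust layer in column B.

21.2 km

Take the compensation level at the base of the deeper column (depth z_c below the surface of column A) and equate Σ ρ_i t_i down to z_c; mantle fills any gap and the z_c terms cancel.
Column A: 4.603×2.52 + 34.81×2.818 + (z_c − 39.413)×3.323
Column B: 2.838×0 + x×2.763 + (z_c − 2.838 − 0 − x)×3.323
The z_c×3.323 term appears on both sides and cancels. Collect the known terms of each column as K = Σ(ρt)_known − 3.323 × (depth of known layers): K_A = 109.69414 − 3.323×39.413 = −21.275259; K_B = 0 − 3.323×(2.838 + 0) = −9.430674.
Balance: K_A = K_B − x×(3.323 − 2.763), so x = (K_B − K_A)/(3.323 − 2.763) = 11.8446/0.56 = 21.2 km.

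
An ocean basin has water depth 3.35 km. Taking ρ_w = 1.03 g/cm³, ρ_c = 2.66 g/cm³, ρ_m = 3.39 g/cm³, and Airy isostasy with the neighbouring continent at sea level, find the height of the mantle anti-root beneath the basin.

7.48 km

By Archimedes' principle applied to the lithosphere: replacing crust with seawater at the top is compensated by replacing crust with mantle at the base: d (ρ_c − ρ_w) = a (ρ_m − ρ_c).
a = d (ρ_c − ρ_w)/(ρ_m − ρ_c) = 3.35 km × 1.63/0.73 = 7.48 km.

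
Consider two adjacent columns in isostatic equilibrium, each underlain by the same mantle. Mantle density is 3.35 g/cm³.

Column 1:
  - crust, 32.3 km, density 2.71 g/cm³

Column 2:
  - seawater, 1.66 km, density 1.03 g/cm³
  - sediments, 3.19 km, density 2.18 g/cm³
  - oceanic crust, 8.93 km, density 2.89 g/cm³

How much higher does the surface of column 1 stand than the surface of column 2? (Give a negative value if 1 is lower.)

For any compensation level in the mantle, the mantle terms cancel and isostasy reduces to e = (Σt_1 − Σt_2) − (Σ(ρt)_1 − Σ(ρt)_2) / ρ_m.
Σt_1 = 32.3 km; Σt_2 = 13.78 km; Σ(ρt)_1 = 87.533; Σ(ρt)_2 = 34.4717 (in km·g/cm³).
e = (32.3 − 13.78) − (87.533 − 34.4717) / 3.35 = 2.68 km.

2.68 km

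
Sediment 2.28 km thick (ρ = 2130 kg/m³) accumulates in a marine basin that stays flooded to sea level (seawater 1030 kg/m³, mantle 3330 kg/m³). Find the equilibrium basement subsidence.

Submarine loading: the sediment displaces seawater, and the subsidence is in turn flooded, so s (ρ_m − ρ_w) = t (ρ_sed − ρ_w).
s = 2.28 km × (2130 − 1030) / (3330 − 1030) = 1.09 km.

1.09 km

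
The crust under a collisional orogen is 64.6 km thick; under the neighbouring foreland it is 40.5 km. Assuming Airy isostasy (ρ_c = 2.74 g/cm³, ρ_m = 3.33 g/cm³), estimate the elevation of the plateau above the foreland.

Excess crust Δ = 64.6 km − 40.5 km = 24.1 km, split between elevation h and root r with h + r = Δ.
Airy balance ρ_c h = (ρ_m − ρ_c) r gives r = h ρ_c/(ρ_m − ρ_c), so h (1 + ρ_c/(ρ_m − ρ_c)) = Δ, i.e. h = Δ (ρ_m − ρ_c)/ρ_m.
h = 24.1 km × 0.59/3.33 = 4.27 km.

4.27 km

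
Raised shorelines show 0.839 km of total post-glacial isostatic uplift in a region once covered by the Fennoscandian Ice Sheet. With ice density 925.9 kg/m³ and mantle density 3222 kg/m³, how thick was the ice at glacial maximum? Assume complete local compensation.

u = t ρ_ice/ρ_m → t = u ρ_m/ρ_ice = 0.839 km × 3222/925.9 = 2.92 km.

2.92 km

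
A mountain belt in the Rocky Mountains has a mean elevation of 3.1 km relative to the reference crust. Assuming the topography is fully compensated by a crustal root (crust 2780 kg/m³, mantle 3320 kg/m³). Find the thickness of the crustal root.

16 km

Balancing pressure at the compensation depth: the weight of the topography is balanced by the buoyancy of the root, ρ_c h = (ρ_m − ρ_c) r.
r = h · ρ_c / (ρ_m − ρ_c) = 3.1 km × 2780 / (3320 − 2780) = 16 km.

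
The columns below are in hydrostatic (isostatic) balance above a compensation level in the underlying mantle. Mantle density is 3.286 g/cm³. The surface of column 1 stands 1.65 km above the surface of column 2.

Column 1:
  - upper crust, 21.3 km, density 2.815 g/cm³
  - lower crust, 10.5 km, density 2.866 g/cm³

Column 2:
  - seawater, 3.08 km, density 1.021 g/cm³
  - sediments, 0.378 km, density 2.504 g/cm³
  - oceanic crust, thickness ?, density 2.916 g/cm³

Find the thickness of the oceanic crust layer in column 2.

4.73 km

Take the compensation level at the base of the deeper column (depth z_c below the surface of column 1) and equate Σ ρ_i t_i down to z_c; mantle fills any gap and the z_c terms cancel.
Column 1: 21.3×2.815 + 10.5×2.866 + (z_c − 31.8)×3.286
Column 2: 1.65×0 + 3.08×1.021 + 0.378×2.504 + x×2.916 + (z_c − 1.65 − 3.458 − x)×3.286
The z_c×3.286 term appears on both sides and cancels. Collect the known terms of each column as K = Σ(ρt)_known − 3.286 × (depth of known layers): K_1 = 90.0525 − 3.286×31.8 = −14.4423; K_2 = 4.091192 − 3.286×(1.65 + 3.458) = −12.693696.
Balance: K_1 = K_2 − x×(3.286 − 2.916), so x = (K_2 − K_1)/(3.286 − 2.916) = 1.7486/0.37 = 4.73 km.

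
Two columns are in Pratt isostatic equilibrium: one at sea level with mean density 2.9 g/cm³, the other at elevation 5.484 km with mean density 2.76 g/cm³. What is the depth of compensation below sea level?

108 km

ρ_ref D = ρ (D + h) → D (ρ_ref − ρ) = ρ h.
D = ρ h/(ρ_ref − ρ) = 2.76 × 5.484 km/(2.9 − 2.76) = 108 km.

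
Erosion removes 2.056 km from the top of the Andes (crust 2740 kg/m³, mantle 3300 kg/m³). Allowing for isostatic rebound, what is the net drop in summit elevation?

0.349 km

Rebound u = e ρ_c/ρ_m = 2.056 km × 2740/3300 = 1.707 km.
Net surface drop = e − u = 2.056 km − 1.707 km = e (ρ_m − ρ_c)/ρ_m = 0.349 km.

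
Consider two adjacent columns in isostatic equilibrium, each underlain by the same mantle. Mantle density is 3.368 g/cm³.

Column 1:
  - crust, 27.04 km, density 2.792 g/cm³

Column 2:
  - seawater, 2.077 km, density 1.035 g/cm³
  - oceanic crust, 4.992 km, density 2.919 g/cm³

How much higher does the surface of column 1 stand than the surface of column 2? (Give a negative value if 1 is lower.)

2.52 km

For any compensation level in the mantle, the mantle terms cancel and isostasy reduces to e = (Σt_1 − Σt_2) − (Σ(ρt)_1 − Σ(ρt)_2) / ρ_m.
Σt_1 = 27.04 km; Σt_2 = 7.069 km; Σ(ρt)_1 = 75.49568; Σ(ρt)_2 = 16.721343 (in km·g/cm³).
e = (27.04 − 7.069) − (75.49568 − 16.721343) / 3.368 = 2.52 km.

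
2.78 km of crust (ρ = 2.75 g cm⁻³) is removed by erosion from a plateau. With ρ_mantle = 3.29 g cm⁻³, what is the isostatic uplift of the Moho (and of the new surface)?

Unloading: uplift u = e ρ_c/ρ_m = 2.78 km × 2.75/3.29 = 2.32 km.

2.32 km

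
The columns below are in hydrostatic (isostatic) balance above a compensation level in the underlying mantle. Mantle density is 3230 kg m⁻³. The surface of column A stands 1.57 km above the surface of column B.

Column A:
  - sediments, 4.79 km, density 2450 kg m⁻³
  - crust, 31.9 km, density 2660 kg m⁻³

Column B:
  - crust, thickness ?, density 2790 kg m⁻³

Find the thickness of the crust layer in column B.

38.3 km

Take the compensation level at the base of the deeper column (depth z_c below the surface of column A) and equate Σ ρ_i t_i down to z_c; mantle fills any gap and the z_c terms cancel.
Column A: 4.79×2450 + 31.9×2660 + (z_c − 36.69)×3230
Column B: 1.57×0 + x×2790 + (z_c − 1.57 − 0 − x)×3230
The z_c×3230 term appears on both sides and cancels. Collect the known terms of each column as K = Σ(ρt)_known − 3230 × (depth of known layers): K_A = 96589.5 − 3230×36.69 = −21919.2; K_B = 0 − 3230×(1.57 + 0) = −5071.1.
Balance: K_A = K_B − x×(3230 − 2790), so x = (K_B − K_A)/(3230 − 2790) = 16848.1/440 = 38.3 km.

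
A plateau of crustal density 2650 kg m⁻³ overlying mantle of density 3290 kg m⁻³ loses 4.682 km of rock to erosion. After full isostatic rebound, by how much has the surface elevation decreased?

Rebound u = e ρ_c/ρ_m = 4.682 km × 2650/3290 = 3.771 km.
Net surface drop = e − u = 4.682 km − 3.771 km = e (ρ_m − ρ_c)/ρ_m = 0.911 km.

0.911 km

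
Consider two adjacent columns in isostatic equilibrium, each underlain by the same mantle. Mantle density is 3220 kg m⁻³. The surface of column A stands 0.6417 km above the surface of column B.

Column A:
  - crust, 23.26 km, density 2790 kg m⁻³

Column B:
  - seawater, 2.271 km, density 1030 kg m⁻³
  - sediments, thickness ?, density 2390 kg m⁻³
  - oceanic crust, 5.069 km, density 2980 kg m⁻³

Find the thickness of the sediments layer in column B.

Take the compensation level at the base of the deeper column (depth z_c below the surface of column A) and equate Σ ρ_i t_i down to z_c; mantle fills any gap and the z_c terms cancel.
Column A: 23.26×2790 + (z_c − 23.26)×3220
Column B: 0.6417×0 + 2.271×1030 + x×2390 + 5.069×2980 + (z_c − 0.6417 − 7.34 − x)×3220
The z_c×3220 term appears on both sides and cancels. Collect the known terms of each column as K = Σ(ρt)_known − 3220 × (depth of known layers): K_A = 64895.4 − 3220×23.26 = −10001.8; K_B = 17444.75 − 3220×(0.6417 + 7.34) = −8256.324.
Balance: K_A = K_B − x×(3220 − 2390), so x = (K_B − K_A)/(3220 − 2390) = 1745.48/830 = 2.1 km.

2.1 km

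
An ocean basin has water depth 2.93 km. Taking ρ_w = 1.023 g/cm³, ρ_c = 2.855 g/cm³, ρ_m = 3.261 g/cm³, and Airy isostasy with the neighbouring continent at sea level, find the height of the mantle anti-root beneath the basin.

13.2 km

Equating mass per unit area of the two columns: replacing crust with seawater at the top is compensated by replacing crust with mantle at the base: d (ρ_c − ρ_w) = a (ρ_m − ρ_c).
a = d (ρ_c − ρ_w)/(ρ_m − ρ_c) = 2.93 km × 1.832/0.406 = 13.2 km.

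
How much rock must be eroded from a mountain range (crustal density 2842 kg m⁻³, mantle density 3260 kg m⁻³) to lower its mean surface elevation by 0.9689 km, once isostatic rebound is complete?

7.56 km

Net drop Δ = e − u = e − e ρ_c/ρ_m = e (ρ_m − ρ_c)/ρ_m.
e = Δ ρ_m/(ρ_m − ρ_c) = 0.9689 km × 3260/418 = 7.56 km.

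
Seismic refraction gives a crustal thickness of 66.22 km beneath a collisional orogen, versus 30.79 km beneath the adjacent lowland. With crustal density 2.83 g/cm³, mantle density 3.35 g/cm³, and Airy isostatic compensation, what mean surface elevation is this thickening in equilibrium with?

5.5 km

Excess crust Δ = 66.22 km − 30.79 km = 35.43 km, split between elevation h and root r with h + r = Δ.
Airy balance ρ_c h = (ρ_m − ρ_c) r gives r = h ρ_c/(ρ_m − ρ_c), so h (1 + ρ_c/(ρ_m − ρ_c)) = Δ, i.e. h = Δ (ρ_m − ρ_c)/ρ_m.
h = 35.43 km × 0.52/3.35 = 5.5 km.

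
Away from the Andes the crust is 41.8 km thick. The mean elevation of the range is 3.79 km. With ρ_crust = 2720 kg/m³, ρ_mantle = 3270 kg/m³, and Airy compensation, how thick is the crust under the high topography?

64.3 km

Root depth r = h ρ_c / (ρ_m − ρ_c) = 3.79 km × 2720 / 550 = 18.74 km.
Total thickness = T + h + r = 41.8 km + 3.79 km + 18.74 km = 64.3 km.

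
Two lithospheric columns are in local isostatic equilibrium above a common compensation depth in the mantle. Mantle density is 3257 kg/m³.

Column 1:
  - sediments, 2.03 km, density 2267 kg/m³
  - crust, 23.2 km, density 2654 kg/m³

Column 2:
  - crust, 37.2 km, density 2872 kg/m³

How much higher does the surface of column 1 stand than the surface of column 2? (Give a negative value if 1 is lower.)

For any compensation level in the mantle, the mantle terms cancel and isostasy reduces to e = (Σt_1 − Σt_2) − (Σ(ρt)_1 − Σ(ρt)_2) / ρ_m.
Σt_1 = 25.23 km; Σt_2 = 37.2 km; Σ(ρt)_1 = 66174.81; Σ(ρt)_2 = 106838.4 (in km·kg/m³).
e = (25.23 − 37.2) − (66174.81 − 106838.4) / 3257 = 0.515 km.

0.515 km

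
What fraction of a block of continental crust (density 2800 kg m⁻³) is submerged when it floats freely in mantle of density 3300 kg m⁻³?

0.848

Submerged fraction = ρ_obj/ρ_fluid = 2800/3300 = 0.848.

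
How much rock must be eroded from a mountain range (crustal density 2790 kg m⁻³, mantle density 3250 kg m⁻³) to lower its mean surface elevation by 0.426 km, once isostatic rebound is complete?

3.01 km

Net drop Δ = e − u = e − e ρ_c/ρ_m = e (ρ_m − ρ_c)/ρ_m.
e = Δ ρ_m/(ρ_m − ρ_c) = 0.426 km × 3250/460 = 3.01 km.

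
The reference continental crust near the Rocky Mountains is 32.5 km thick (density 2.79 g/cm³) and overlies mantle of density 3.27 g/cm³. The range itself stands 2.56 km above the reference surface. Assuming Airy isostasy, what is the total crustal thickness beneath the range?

49.9 km

Root depth r = h ρ_c / (ρ_m − ρ_c) = 2.56 km × 2.79 / 0.48 = 14.88 km.
Total thickness = T + h + r = 32.5 km + 2.56 km + 14.88 km = 49.9 km.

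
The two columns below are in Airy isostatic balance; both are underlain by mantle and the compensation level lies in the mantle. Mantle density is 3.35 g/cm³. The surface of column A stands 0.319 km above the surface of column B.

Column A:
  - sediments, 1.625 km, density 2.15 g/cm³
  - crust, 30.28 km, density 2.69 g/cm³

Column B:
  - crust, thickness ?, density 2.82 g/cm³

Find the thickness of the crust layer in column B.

39.4 km

Take the compensation level at the base of the deeper column (depth z_c below the surface of column A) and equate Σ ρ_i t_i down to z_c; mantle fills any gap and the z_c terms cancel.
Column A: 1.625×2.15 + 30.28×2.69 + (z_c − 31.905)×3.35
Column B: 0.319×0 + x×2.82 + (z_c − 0.319 − 0 − x)×3.35
The z_c×3.35 term appears on both sides and cancels. Collect the known terms of each column as K = Σ(ρt)_known − 3.35 × (depth of known layers): K_A = 84.94695 − 3.35×31.905 = −21.9348; K_B = 0 − 3.35×(0.319 + 0) = −1.06865.
Balance: K_A = K_B − x×(3.35 − 2.82), so x = (K_B − K_A)/(3.35 − 2.82) = 20.8661/0.53 = 39.4 km.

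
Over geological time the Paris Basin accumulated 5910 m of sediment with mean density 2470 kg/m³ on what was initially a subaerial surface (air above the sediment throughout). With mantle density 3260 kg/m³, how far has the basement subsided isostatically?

4480 m

Subaerial load: s = t ρ_sed / ρ_m = 5910 m × 2470/3260 = 4480 m.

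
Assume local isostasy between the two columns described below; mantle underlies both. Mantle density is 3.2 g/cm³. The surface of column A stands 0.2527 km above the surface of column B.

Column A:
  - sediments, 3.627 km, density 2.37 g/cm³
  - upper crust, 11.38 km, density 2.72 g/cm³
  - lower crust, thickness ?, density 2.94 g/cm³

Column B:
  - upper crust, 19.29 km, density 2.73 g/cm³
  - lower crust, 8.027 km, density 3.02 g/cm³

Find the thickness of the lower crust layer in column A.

Take the compensation level at the base of the deeper column (depth z_c below the surface of column A) and equate Σ ρ_i t_i down to z_c; mantle fills any gap and the z_c terms cancel.
Column A: 3.627×2.37 + 11.38×2.72 + x×2.94 + (z_c − 15.007 − x)×3.2
Column B: 0.2527×0 + 19.29×2.73 + 8.027×3.02 + (z_c − 0.2527 − 27.317)×3.2
The z_c×3.2 term appears on both sides and cancels. Collect the known terms of each column as K = Σ(ρt)_known − 3.2 × (depth of known layers): K_A = 39.54959 − 3.2×15.007 = −8.47281; K_B = 76.90324 − 3.2×(0.2527 + 27.317) = −11.3198.
Balance: K_A − x×(3.2 − 2.94) = K_B, so x = (K_A − K_B)/(3.2 − 2.94) = 2.84699/0.26 = 10.9 km.

10.9 km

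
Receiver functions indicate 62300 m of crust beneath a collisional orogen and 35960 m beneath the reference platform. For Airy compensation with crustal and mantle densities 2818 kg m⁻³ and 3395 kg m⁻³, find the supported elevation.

Excess crust Δ = 62300 m − 35960 m = 26340 m, split between elevation h and root r with h + r = Δ.
Airy balance ρ_c h = (ρ_m − ρ_c) r gives r = h ρ_c/(ρ_m − ρ_c), so h (1 + ρ_c/(ρ_m − ρ_c)) = Δ, i.e. h = Δ (ρ_m − ρ_c)/ρ_m.
h = 26340 m × 577/3395 = 4480 m.

4480 m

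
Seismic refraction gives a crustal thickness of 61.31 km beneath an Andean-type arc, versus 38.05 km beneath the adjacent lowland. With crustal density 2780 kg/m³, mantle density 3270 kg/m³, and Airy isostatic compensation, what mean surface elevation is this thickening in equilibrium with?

3.49 km

Excess crust Δ = 61.31 km − 38.05 km = 23.26 km, split between elevation h and root r with h + r = Δ.
Airy balance ρ_c h = (ρ_m − ρ_c) r gives r = h ρ_c/(ρ_m − ρ_c), so h (1 + ρ_c/(ρ_m − ρ_c)) = Δ, i.e. h = Δ (ρ_m − ρ_c)/ρ_m.
h = 23.26 km × 490/3270 = 3.49 km.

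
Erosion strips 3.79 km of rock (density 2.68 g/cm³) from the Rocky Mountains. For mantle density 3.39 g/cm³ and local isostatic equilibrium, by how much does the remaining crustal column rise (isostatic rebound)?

3 km

Unloading: uplift u = e ρ_c/ρ_m = 3.79 km × 2.68/3.39 = 3 km.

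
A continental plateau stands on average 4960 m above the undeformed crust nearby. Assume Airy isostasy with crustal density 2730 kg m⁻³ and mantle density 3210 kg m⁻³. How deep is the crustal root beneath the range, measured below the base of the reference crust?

In Airy isostatic equilibrium: the weight of the topography is balanced by the buoyancy of the root, ρ_c h = (ρ_m − ρ_c) r.
r = h · ρ_c / (ρ_m − ρ_c) = 4960 m × 2730 / (3210 − 2730) = 28200 m.

28200 m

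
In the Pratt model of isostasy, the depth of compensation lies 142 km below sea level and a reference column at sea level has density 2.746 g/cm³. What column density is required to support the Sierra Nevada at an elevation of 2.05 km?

Pratt balance: ρ_ref D = ρ (D + h).
ρ = ρ_ref D/(D + h) = 2.746 × 142 km/(142 km + 2.05 km) = 2.71 g/cm³.

2.71 g/cm³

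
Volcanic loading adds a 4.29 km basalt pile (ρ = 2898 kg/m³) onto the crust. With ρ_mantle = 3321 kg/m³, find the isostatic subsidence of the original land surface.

Subaerial loading: s = t ρ_load / ρ_m.
s = 4.29 km × 2898/3321 = 3.74 km.

3.74 km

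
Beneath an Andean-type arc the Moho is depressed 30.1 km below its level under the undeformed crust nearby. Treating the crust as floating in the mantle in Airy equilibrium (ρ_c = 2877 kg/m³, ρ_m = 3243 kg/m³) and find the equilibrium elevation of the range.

Equating mass per unit area of the two columns: ρ_c h = (ρ_m − ρ_c) r.
h = r (ρ_m − ρ_c) / ρ_c = 30.1 km × (3243 − 2877) / 2877 = 3.83 km.

3.83 km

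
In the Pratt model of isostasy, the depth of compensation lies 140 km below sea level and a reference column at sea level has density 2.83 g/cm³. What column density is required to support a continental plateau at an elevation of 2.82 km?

2.77 g/cm³

Pratt balance: ρ_ref D = ρ (D + h).
ρ = ρ_ref D/(D + h) = 2.83 × 140 km/(140 km + 2.82 km) = 2.77 g/cm³.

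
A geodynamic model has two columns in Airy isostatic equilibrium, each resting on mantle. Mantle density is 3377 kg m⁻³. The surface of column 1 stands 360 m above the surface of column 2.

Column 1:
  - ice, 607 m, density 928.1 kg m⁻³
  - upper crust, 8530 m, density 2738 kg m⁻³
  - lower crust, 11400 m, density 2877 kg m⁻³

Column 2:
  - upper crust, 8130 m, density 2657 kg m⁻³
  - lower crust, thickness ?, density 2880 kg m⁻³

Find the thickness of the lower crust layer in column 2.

11200 m

Take the compensation level at the base of the deeper column (depth z_c below the surface of column 1) and equate Σ ρ_i t_i down to z_c; mantle fills any gap and the z_c terms cancel.
Column 1: 607×928.1 + 8530×2738 + 11400×2877 + (z_c − 20537)×3377
Column 2: 360×0 + 8130×2657 + x×2880 + (z_c − 360 − 8130 − x)×3377
The z_c×3377 term appears on both sides and cancels. Collect the known terms of each column as K = Σ(ρt)_known − 3377 × (depth of known layers): K_1 = 56716296.7 − 3377×20537 = −12637152.3; K_2 = 21601410 − 3377×(360 + 8130) = −7069320.
Balance: K_1 = K_2 − x×(3377 − 2880), so x = (K_2 − K_1)/(3377 − 2880) = 5567830/497 = 11200 m.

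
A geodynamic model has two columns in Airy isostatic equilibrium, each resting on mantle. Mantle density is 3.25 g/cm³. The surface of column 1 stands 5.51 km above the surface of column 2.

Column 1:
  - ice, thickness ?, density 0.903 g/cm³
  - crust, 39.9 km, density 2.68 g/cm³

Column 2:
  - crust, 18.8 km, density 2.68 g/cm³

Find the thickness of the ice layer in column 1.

Take the compensation level at the base of the deeper column (depth z_c below the surface of column 1) and equate Σ ρ_i t_i down to z_c; mantle fills any gap and the z_c terms cancel.
Column 1: x×0.903 + 39.9×2.68 + (z_c − 39.9 − x)×3.25
Column 2: 5.51×0 + 18.8×2.68 + (z_c − 5.51 − 18.8)×3.25
The z_c×3.25 term appears on both sides and cancels. Collect the known terms of each column as K = Σ(ρt)_known − 3.25 × (depth of known layers): K_1 = 106.932 − 3.25×39.9 = −22.743; K_2 = 50.384 − 3.25×(5.51 + 18.8) = −28.6235.
Balance: K_1 − x×(3.25 − 0.903) = K_2, so x = (K_1 − K_2)/(3.25 − 0.903) = 5.8805/2.347 = 2.51 km.

2.51 km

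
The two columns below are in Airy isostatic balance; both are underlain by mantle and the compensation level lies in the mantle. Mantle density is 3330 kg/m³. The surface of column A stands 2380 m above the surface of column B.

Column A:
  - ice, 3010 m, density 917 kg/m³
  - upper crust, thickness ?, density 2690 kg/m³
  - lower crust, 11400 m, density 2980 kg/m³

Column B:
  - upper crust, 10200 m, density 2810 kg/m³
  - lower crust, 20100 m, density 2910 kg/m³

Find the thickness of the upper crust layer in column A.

16300 m

Take the compensation level at the base of the deeper column (depth z_c below the surface of column A) and equate Σ ρ_i t_i down to z_c; mantle fills any gap and the z_c terms cancel.
Column A: 3010×917 + x×2690 + 11400×2980 + (z_c − 14410 − x)×3330
Column B: 2380×0 + 10200×2810 + 20100×2910 + (z_c − 2380 − 30300)×3330
The z_c×3330 term appears on both sides and cancels. Collect the known terms of each column as K = Σ(ρt)_known − 3330 × (depth of known layers): K_A = 36732170 − 3330×14410 = −11253130; K_B = 87153000 − 3330×(2380 + 30300) = −21671400.
Balance: K_A − x×(3330 − 2690) = K_B, so x = (K_A − K_B)/(3330 − 2690) = 10418300/640 = 16300 m.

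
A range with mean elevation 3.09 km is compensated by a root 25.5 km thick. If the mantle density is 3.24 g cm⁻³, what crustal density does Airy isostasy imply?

2.89 g cm⁻³

ρ_c h = (ρ_m − ρ_c) r → ρ_c (h + r) = ρ_m r → ρ_c = ρ_m r / (h + r).
ρ_c = 3.24 × 25.5 km / (3.09 km + 25.5 km) = 2.89 g cm⁻³.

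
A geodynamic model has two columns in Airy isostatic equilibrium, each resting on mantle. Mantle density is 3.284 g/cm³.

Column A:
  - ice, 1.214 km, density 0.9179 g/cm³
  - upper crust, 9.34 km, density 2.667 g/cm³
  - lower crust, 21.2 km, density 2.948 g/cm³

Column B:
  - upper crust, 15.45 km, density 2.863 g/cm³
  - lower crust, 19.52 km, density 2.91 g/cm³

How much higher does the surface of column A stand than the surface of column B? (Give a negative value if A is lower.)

For any compensation level in the mantle, the mantle terms cancel and isostasy reduces to e = (Σt_A − Σt_B) − (Σ(ρt)_A − Σ(ρt)_B) / ρ_m.
Σt_A = 31.754 km; Σt_B = 34.97 km; Σ(ρt)_A = 88.5217106; Σ(ρt)_B = 101.03655 (in km·g/cm³).
e = (31.754 − 34.97) − (88.5217106 − 101.03655) / 3.284 = 0.595 km.

0.595 km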